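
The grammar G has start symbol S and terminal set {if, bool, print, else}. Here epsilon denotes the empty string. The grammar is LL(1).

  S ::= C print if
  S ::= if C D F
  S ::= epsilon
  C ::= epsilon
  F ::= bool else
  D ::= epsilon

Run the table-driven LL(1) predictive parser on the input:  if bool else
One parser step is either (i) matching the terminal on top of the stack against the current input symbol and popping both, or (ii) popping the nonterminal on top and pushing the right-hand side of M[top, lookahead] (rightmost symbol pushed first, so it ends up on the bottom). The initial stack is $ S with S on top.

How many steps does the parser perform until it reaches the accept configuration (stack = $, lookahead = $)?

7

step 1: stack=$ S  input=if bool else $  — expand S ::= if C D F
step 2: stack=$ F D C if  input=if bool else $  — match if
step 3: stack=$ F D C  input=bool else $  — expand C ::= epsilon
step 4: stack=$ F D  input=bool else $  — expand D ::= epsilon
step 5: stack=$ F  input=bool else $  — expand F ::= bool else
step 6: stack=$ else bool  input=bool else $  — match bool
step 7: stack=$ else  input=else $  — match else
Accept reached after 7 steps.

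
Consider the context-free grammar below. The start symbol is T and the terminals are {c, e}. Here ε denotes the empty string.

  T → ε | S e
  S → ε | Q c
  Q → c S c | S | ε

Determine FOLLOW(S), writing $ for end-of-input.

{c, e}

FIRST(T) = {ε, c, e}  (via S e)
FIRST(S) = {ε, c}  (via Q c)
FIRST(Q) = {ε, c}  (via S)
FOLLOW(T) includes $ since T is the start symbol.
FOLLOW(T): T appears on no right-hand side. Thus FOLLOW(T) = {$}.
FOLLOW(Q): in S→Q c, Q is followed by c with FIRST {c}. Thus FOLLOW(Q) = {c}.
FOLLOW(S): in T→S e, S is followed by e with FIRST {e}; in Q→c S c, S is followed by c with FIRST {c}; in Q→S, the suffix after S is empty, so FOLLOW(S) ⊇ FOLLOW(Q) = {c}. Thus FOLLOW(S) = {c, e}.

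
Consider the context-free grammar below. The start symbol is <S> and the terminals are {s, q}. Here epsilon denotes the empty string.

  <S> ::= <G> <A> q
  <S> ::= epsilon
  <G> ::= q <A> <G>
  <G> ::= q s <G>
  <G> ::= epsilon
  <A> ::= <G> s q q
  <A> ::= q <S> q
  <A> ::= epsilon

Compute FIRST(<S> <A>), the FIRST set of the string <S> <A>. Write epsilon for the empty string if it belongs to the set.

{epsilon, q, s}

FIRST(<G>) = {epsilon, q}
FIRST(<A>) = {epsilon, q, s}  (via <G> s q q)
FIRST(<S>) = {epsilon, q, s}  (via <G> <A> q)
FIRST(<S> <A>): take FIRST of each symbol in turn, carrying on past any symbol whose FIRST contains epsilon; result {epsilon, q, s}.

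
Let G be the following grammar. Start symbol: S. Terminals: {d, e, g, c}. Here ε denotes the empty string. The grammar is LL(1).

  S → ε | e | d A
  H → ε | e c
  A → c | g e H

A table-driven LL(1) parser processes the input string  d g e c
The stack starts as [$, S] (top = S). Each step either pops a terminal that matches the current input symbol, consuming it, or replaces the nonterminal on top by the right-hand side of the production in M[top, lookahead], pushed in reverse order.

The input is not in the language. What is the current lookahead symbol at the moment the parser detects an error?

c

step 1: stack=$ S  input=d g e c $  — expand S → d A
step 2: stack=$ A d  input=d g e c $  — match d
step 3: stack=$ A  input=g e c $  — expand A → g e H
step 4: stack=$ H e g  input=g e c $  — match g
step 5: stack=$ H e  input=e c $  — match e
step 6: stack=$ H  input=c $  — error: M[H, c] is empty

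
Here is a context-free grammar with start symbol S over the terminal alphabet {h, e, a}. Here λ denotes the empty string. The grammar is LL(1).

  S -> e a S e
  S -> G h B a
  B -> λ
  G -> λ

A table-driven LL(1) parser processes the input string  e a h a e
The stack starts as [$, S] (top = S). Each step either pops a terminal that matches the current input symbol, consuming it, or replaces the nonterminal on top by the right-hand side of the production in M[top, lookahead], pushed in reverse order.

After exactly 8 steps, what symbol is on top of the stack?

     Stack        Input        Action
  1  $ S          e a h a e $  expand S -> e a S e
  2  $ e S a e    e a h a e $  match e
  3  $ e S a      a h a e $    match a
  4  $ e S        h a e $      expand S -> G h B a
  5  $ e a B h G  h a e $      expand G -> λ
  6  $ e a B h    h a e $      match h
  7  $ e a B      a e $        expand B -> λ
  8  $ e a        a e $        match a
Stack after step 8: $ e (top = e).

e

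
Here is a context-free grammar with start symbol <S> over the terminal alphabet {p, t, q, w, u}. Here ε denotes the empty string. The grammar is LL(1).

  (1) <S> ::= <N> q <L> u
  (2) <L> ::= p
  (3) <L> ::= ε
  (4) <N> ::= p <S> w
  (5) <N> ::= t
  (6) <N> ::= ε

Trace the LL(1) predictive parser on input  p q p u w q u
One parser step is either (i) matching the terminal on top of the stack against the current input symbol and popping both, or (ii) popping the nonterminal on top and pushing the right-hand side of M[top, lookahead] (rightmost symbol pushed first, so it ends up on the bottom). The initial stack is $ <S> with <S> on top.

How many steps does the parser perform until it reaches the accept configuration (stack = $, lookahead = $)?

13

step 1: stack=$ <S>  input=p q p u w q u $  — expand <S> ::= <N> q <L> u
step 2: stack=$ u <L> q <N>  input=p q p u w q u $  — expand <N> ::= p <S> w
step 3: stack=$ u <L> q w <S> p  input=p q p u w q u $  — match p
step 4: stack=$ u <L> q w <S>  input=q p u w q u $  — expand <S> ::= <N> q <L> u
step 5: stack=$ u <L> q w u <L> q <N>  input=q p u w q u $  — expand <N> ::= ε
step 6: stack=$ u <L> q w u <L> q  input=q p u w q u $  — match q
step 7: stack=$ u <L> q w u <L>  input=p u w q u $  — expand <L> ::= p
step 8: stack=$ u <L> q w u p  input=p u w q u $  — match p
step 9: stack=$ u <L> q w u  input=u w q u $  — match u
step 10: stack=$ u <L> q w  input=w q u $  — match w
step 11: stack=$ u <L> q  input=q u $  — match q
step 12: stack=$ u <L>  input=u $  — expand <L> ::= ε
step 13: stack=$ u  input=u $  — match u
Accept reached after 13 steps.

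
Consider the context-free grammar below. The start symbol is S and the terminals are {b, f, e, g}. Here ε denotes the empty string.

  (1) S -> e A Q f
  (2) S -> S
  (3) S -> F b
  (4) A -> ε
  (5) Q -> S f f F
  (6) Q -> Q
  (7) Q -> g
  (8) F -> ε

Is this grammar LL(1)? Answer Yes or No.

FIRST(S) = {b, e}
FIRST(A) = {ε}
FIRST(Q) = {b, e, g}
FIRST(F) = {ε}
FOLLOW(S) = {$, f}
FOLLOW(A) = {b, e, g}
FOLLOW(Q) = {f}
FOLLOW(F) = {b, f}
Cell M[Q, b] receives both Q -> S f f F and Q -> Q — the grammar is not LL(1).

No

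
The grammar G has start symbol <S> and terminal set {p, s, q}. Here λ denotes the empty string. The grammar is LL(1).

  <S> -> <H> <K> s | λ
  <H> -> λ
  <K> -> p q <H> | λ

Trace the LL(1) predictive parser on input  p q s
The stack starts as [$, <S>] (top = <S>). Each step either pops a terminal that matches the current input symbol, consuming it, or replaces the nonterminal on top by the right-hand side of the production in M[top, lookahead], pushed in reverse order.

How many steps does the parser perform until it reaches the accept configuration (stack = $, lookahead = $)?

7

step 1: stack=$ <S>  input=p q s $  — expand <S> -> <H> <K> s
step 2: stack=$ s <K> <H>  input=p q s $  — expand <H> -> λ
step 3: stack=$ s <K>  input=p q s $  — expand <K> -> p q <H>
step 4: stack=$ s <H> q p  input=p q s $  — match p
step 5: stack=$ s <H> q  input=q s $  — match q
step 6: stack=$ s <H>  input=s $  — expand <H> -> λ
step 7: stack=$ s  input=s $  — match s
Accept reached after 7 steps.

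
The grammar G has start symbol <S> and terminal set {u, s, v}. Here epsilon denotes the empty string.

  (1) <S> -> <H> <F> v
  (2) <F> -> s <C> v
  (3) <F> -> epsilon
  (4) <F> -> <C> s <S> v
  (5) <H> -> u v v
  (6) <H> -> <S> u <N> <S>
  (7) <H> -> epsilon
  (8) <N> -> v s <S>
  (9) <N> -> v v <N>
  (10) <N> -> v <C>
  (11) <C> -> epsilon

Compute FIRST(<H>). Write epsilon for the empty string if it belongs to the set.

FIRST(<N>) = {v}
FIRST(<C>) = {epsilon}
FIRST(<F>) = {epsilon, s}  (via <C> s <S> v)
FIRST(<S>) = {s, u, v}  (via <H> <F> v)
FIRST(<H>) = {epsilon, s, u, v}  (via <S> u <N> <S>)

{epsilon, s, u, v}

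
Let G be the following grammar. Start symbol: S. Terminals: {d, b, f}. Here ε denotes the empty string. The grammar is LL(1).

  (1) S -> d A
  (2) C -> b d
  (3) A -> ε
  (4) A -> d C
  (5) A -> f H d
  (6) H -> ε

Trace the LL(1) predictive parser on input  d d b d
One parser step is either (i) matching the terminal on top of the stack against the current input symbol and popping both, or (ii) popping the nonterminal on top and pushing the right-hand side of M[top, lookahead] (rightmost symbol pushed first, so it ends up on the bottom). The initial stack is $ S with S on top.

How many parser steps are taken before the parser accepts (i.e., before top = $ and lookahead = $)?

step 1: stack=$ S  input=d d b d $  — expand S -> d A
step 2: stack=$ A d  input=d d b d $  — match d
step 3: stack=$ A  input=d b d $  — expand A -> d C
step 4: stack=$ C d  input=d b d $  — match d
step 5: stack=$ C  input=b d $  — expand C -> b d
step 6: stack=$ d b  input=b d $  — match b
step 7: stack=$ d  input=d $  — match d
Accept reached after 7 steps.

7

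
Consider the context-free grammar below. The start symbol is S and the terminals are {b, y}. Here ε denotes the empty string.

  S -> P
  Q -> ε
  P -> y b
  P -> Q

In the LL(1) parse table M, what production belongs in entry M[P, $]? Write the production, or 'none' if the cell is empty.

FIRST(Q): from Q->ε we get {ε}. So FIRST(Q) = {ε}.
FIRST(P): from P->y b we get {y}; from P->Q we get {ε}. So FIRST(P) = {ε, y}.
FIRST(S): from S->P we get {ε, y}. So FIRST(S) = {ε, y}.
FOLLOW(S) includes $ since S is the start symbol.
FOLLOW(S): S appears on no right-hand side. Thus FOLLOW(S) = {$}.
FOLLOW(P): in S->P, the suffix after P is empty, so FOLLOW(P) ⊇ FOLLOW(S) = {$}. Thus FOLLOW(P) = {$}.
For P -> y b: FIRST(y b) = {y}, so it goes in M[P, t] for t ∈ {y}.
For P -> Q: FIRST(Q) = {ε}, so it goes in M[P, t] for t ∈ {}; since ε ∈ FIRST, also for every t ∈ FOLLOW(P) = {$}.

P -> Q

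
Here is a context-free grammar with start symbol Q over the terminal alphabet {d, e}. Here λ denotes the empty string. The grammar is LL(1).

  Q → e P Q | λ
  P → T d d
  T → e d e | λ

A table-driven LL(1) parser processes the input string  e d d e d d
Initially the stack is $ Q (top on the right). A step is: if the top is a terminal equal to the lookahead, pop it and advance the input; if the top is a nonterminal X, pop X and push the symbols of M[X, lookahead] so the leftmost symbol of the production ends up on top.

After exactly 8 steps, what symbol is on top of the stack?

P

     Stack      Input          Action
  1  $ Q        e d d e d d $  expand Q → e P Q
  2  $ Q P e    e d d e d d $  match e
  3  $ Q P      d d e d d $    expand P → T d d
  4  $ Q d d T  d d e d d $    expand T → λ
  5  $ Q d d    d d e d d $    match d
  6  $ Q d      d e d d $      match d
  7  $ Q        e d d $        expand Q → e P Q
  8  $ Q P e    e d d $        match e
Stack after step 8: $ Q P (top = P).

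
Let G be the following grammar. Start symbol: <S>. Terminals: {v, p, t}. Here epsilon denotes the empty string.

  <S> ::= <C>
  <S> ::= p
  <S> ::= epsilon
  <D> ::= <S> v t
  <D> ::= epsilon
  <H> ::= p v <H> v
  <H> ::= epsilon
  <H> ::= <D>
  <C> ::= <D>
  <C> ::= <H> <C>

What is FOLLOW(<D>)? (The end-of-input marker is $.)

{$, p, v}

FIRST(<S>) = {epsilon, p, v}  (via <C>)
FIRST(<D>) = {epsilon, p, v}  (via <S> v t)
FIRST(<H>) = {epsilon, p, v}  (via <D>)
FIRST(<C>) = {epsilon, p, v}  (via <D>, <H> <C>)
FOLLOW(<S>) includes $ since <S> is the start symbol.
FOLLOW(<S>): in <D>::=<S> v t, <S> is followed by v t with FIRST {v}. Thus FOLLOW(<S>) = {$, v}.
FOLLOW(<C>): in <S>::=<C>, the suffix after <C> is empty, so FOLLOW(<C>) ⊇ FOLLOW(<S>) = {$, v}; in <C>::=<H> <C>, the suffix after <C> is empty (adds nothing new). Thus FOLLOW(<C>) = {$, v}.
FOLLOW(<H>): in <H>::=p v <H> v, <H> is followed by v with FIRST {v}; in <C>::=<H> <C>, <H> is followed by <C> with FIRST {epsilon, p, v}; in <C>::=<H> <C>, the suffix after <H> is nullable, so FOLLOW(<H>) ⊇ FOLLOW(<C>) = {$, v}. Thus FOLLOW(<H>) = {$, p, v}.
FOLLOW(<D>): in <H>::=<D>, the suffix after <D> is empty, so FOLLOW(<D>) ⊇ FOLLOW(<H>) = {$, p, v}; in <C>::=<D>, the suffix after <D> is empty, so FOLLOW(<D>) ⊇ FOLLOW(<C>) = {$, v}. Thus FOLLOW(<D>) = {$, p, v}.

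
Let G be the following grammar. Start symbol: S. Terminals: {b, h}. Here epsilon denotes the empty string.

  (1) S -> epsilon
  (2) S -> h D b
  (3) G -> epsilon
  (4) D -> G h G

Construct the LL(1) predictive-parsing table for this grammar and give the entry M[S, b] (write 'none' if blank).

FIRST(S): from S->epsilon we get {epsilon}; from S->h D b we get {h}. So FIRST(S) = {epsilon, h}.
FIRST(G): from G->epsilon we get {epsilon}. So FIRST(G) = {epsilon}.
FIRST(D): from D->G h G we get {h}. So FIRST(D) = {h}.
FOLLOW(S) includes $ since S is the start symbol.
FOLLOW(S): S appears on no right-hand side. Thus FOLLOW(S) = {$}.
For S -> epsilon: FIRST(epsilon) = {epsilon}, so it goes in M[S, t] for t ∈ {}; since epsilon ∈ FIRST, also for every t ∈ FOLLOW(S) = {$}.
For S -> h D b: FIRST(h D b) = {h}, so it goes in M[S, t] for t ∈ {h}.
None of these place a production in M[S, b].

none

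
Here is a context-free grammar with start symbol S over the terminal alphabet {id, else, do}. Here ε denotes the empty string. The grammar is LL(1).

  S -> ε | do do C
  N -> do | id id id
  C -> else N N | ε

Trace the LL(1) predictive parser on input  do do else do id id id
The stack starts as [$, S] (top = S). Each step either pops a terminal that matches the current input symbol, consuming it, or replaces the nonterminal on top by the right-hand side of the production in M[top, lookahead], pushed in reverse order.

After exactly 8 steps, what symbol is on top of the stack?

step 1: stack=$ S  input=do do else do id id id $  — expand S -> do do C
step 2: stack=$ C do do  input=do do else do id id id $  — match do
step 3: stack=$ C do  input=do else do id id id $  — match do
step 4: stack=$ C  input=else do id id id $  — expand C -> else N N
step 5: stack=$ N N else  input=else do id id id $  — match else
step 6: stack=$ N N  input=do id id id $  — expand N -> do
step 7: stack=$ N do  input=do id id id $  — match do
step 8: stack=$ N  input=id id id $  — expand N -> id id id
Stack after step 8: $ id id id (top = id).

id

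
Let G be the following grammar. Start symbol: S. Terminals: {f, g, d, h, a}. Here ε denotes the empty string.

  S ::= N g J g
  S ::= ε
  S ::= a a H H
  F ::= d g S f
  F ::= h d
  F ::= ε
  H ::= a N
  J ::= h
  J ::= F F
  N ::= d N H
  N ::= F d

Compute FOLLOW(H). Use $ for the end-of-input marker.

{$, a, f, g}

FIRST(F) = {ε, d, h}
FIRST(H) = {a}
FIRST(J) = {ε, d, h}  (via F F)
FIRST(N) = {d, h}  (via F d)
FIRST(S) = {ε, a, d, h}  (via N g J g)
FOLLOW(S) includes $ since S is the start symbol.
FOLLOW(S): in F::=d g S f, S is followed by f with FIRST {f}. Thus FOLLOW(S) = {$, f}.
FOLLOW(J): in S::=N g J g, J is followed by g with FIRST {g}. Thus FOLLOW(J) = {g}.
FOLLOW(F): in J::=F F (occurrence 1), F is followed by F with FIRST {ε, d, h}; in J::=F F (occurrence 1), the suffix after F is nullable, so FOLLOW(F) ⊇ FOLLOW(J) = {g}; in J::=F F (occurrence 2), the suffix after F is empty, so FOLLOW(F) ⊇ FOLLOW(J) = {g}; in N::=F d, F is followed by d with FIRST {d}. Thus FOLLOW(F) = {d, g, h}.
FOLLOW(H): in S::=a a H H (occurrence 1), H is followed by H with FIRST {a}; in S::=a a H H (occurrence 2), the suffix after H is empty, so FOLLOW(H) ⊇ FOLLOW(S) = {$, f}; in N::=d N H, the suffix after H is empty, so FOLLOW(H) ⊇ FOLLOW(N) = {$, a, f, g}. Thus FOLLOW(H) = {$, a, f, g}.
FOLLOW(N): in S::=N g J g, N is followed by g J g with FIRST {g}; in H::=a N, the suffix after N is empty, so FOLLOW(N) ⊇ FOLLOW(H) = {$, a, f, g}; in N::=d N H, N is followed by H with FIRST {a}. Thus FOLLOW(N) = {$, a, f, g}.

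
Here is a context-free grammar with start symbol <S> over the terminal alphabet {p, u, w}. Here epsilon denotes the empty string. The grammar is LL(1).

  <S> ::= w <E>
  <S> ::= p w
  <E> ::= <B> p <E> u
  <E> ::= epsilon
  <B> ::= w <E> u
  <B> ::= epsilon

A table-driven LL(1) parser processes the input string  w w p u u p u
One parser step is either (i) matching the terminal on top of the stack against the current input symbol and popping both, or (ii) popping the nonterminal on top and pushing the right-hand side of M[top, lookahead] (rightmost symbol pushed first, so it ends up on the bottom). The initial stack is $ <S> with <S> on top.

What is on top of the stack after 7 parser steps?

p

step 1: stack=$ <S>  input=w w p u u p u $  — expand <S> ::= w <E>
step 2: stack=$ <E> w  input=w w p u u p u $  — match w
step 3: stack=$ <E>  input=w p u u p u $  — expand <E> ::= <B> p <E> u
step 4: stack=$ u <E> p <B>  input=w p u u p u $  — expand <B> ::= w <E> u
step 5: stack=$ u <E> p u <E> w  input=w p u u p u $  — match w
step 6: stack=$ u <E> p u <E>  input=p u u p u $  — expand <E> ::= <B> p <E> u
step 7: stack=$ u <E> p u u <E> p <B>  input=p u u p u $  — expand <B> ::= epsilon
Stack after step 7: $ u <E> p u u <E> p (top = p).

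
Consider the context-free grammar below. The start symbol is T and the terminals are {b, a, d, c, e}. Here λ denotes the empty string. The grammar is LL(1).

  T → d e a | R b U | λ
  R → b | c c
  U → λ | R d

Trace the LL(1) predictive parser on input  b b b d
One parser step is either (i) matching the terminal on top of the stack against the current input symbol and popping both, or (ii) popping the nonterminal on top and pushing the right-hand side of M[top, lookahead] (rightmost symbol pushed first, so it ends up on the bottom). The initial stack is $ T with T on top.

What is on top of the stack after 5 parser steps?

step 1: stack=$ T  input=b b b d $  — expand T → R b U
step 2: stack=$ U b R  input=b b b d $  — expand R → b
step 3: stack=$ U b b  input=b b b d $  — match b
step 4: stack=$ U b  input=b b d $  — match b
step 5: stack=$ U  input=b d $  — expand U → R d
Stack after step 5: $ d R (top = R).

R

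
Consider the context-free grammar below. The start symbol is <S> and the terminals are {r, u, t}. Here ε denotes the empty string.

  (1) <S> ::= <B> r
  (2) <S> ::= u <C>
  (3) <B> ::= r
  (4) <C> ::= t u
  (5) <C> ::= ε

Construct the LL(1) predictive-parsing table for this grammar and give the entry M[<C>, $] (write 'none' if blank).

FIRST(<B>): from <B>::=r we get {r}. So FIRST(<B>) = {r}.
FIRST(<C>): from <C>::=t u we get {t}; from <C>::=ε we get {ε}. So FIRST(<C>) = {ε, t}.
FIRST(<S>): from <S>::=<B> r we get {r}; from <S>::=u <C> we get {u}. So FIRST(<S>) = {r, u}.
FOLLOW(<S>) includes $ since <S> is the start symbol.
FOLLOW(<S>): <S> appears on no right-hand side. Thus FOLLOW(<S>) = {$}.
FOLLOW(<C>): in <S>::=u <C>, the suffix after <C> is empty, so FOLLOW(<C>) ⊇ FOLLOW(<S>) = {$}. Thus FOLLOW(<C>) = {$}.
For <C> ::= t u: FIRST(t u) = {t}, so it goes in M[<C>, t] for t ∈ {t}.
For <C> ::= ε: FIRST(ε) = {ε}, so it goes in M[<C>, t] for t ∈ {}; since ε ∈ FIRST, also for every t ∈ FOLLOW(<C>) = {$}.

<C> ::= ε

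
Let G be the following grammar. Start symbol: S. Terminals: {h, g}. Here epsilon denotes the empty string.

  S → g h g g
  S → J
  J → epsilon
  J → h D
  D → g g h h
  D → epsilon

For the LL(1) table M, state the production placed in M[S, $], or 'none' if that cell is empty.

FIRST(J) = {epsilon, h}
FIRST(D) = {epsilon, g}
FIRST(S) = {epsilon, g, h}  (via J)
FOLLOW(S) includes $ since S is the start symbol.
FOLLOW(S): S appears on no right-hand side. Thus FOLLOW(S) = {$}.
For S → g h g g: FIRST(g h g g) = {g}, so it goes in M[S, t] for t ∈ {g}.
For S → J: FIRST(J) = {epsilon, h}, so it goes in M[S, t] for t ∈ {h}; since epsilon ∈ FIRST, also for every t ∈ FOLLOW(S) = {$}.

S → J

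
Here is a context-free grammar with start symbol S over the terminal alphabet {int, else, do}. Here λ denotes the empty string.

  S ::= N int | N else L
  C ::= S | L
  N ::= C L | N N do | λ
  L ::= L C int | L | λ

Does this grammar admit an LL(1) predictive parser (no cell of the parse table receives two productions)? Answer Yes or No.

FIRST(S) = {do, else, int}
FIRST(C) = {λ, do, else, int}
FIRST(N) = {λ, do, else, int}
FIRST(L) = {λ, do, else, int}
FOLLOW(S) = {$, do, else, int}
FOLLOW(C) = {do, else, int}
FOLLOW(N) = {do, else, int}
FOLLOW(L) = {$, do, else, int}
Cell M[C, do] receives both C ::= S and C ::= L — the grammar is not LL(1).

No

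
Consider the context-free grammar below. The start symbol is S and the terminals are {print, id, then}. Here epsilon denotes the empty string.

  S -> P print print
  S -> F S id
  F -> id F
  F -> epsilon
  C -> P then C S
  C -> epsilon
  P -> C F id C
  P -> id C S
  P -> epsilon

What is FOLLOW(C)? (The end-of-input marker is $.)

FIRST(F): from F->id F we get {id}; from F->epsilon we get {epsilon}. So FIRST(F) = {epsilon, id}.
FIRST(S): from S->P print print we get {id, print, then}; from S->F S id we get {id, print, then}. So FIRST(S) = {id, print, then}.
FIRST(C): from C->P then C S we get {id, then}; from C->epsilon we get {epsilon}. So FIRST(C) = {epsilon, id, then}.
FIRST(P): from P->C F id C we get {id, then}; from P->id C S we get {id}; from P->epsilon we get {epsilon}. So FIRST(P) = {epsilon, id, then}.
FOLLOW(S) includes $ since S is the start symbol.
FOLLOW(F): in S->F S id, F is followed by S id with FIRST {id, print, then}; in F->id F, the suffix after F is empty (adds nothing new); in P->C F id C, F is followed by id C with FIRST {id}. Thus FOLLOW(F) = {id, print, then}.
FOLLOW(P): in S->P print print, P is followed by print print with FIRST {print}; in C->P then C S, P is followed by then C S with FIRST {then}. Thus FOLLOW(P) = {print, then}.
FOLLOW(C): in C->P then C S, C is followed by S with FIRST {id, print, then}; in P->C F id C (occurrence 1), C is followed by F id C with FIRST {id}; in P->C F id C (occurrence 2), the suffix after C is empty, so FOLLOW(C) ⊇ FOLLOW(P) = {print, then}; in P->id C S, C is followed by S with FIRST {id, print, then}. Thus FOLLOW(C) = {id, print, then}.
FOLLOW(S): in S->F S id, S is followed by id with FIRST {id}; in C->P then C S, the suffix after S is empty, so FOLLOW(S) ⊇ FOLLOW(C) = {id, print, then}; in P->id C S, the suffix after S is empty, so FOLLOW(S) ⊇ FOLLOW(P) = {print, then}. Thus FOLLOW(S) = {$, id, print, then}.

{id, print, then}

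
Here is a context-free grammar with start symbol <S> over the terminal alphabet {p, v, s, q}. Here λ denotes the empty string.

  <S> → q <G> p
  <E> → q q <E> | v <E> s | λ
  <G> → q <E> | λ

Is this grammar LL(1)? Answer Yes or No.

FIRST(<S>) = {q}
FIRST(<E>) = {λ, q, v}
FIRST(<G>) = {λ, q}
FOLLOW(<S>) = {$}
FOLLOW(<E>) = {p, s}
FOLLOW(<G>) = {p}
Each cell of M receives at most one production.

Yes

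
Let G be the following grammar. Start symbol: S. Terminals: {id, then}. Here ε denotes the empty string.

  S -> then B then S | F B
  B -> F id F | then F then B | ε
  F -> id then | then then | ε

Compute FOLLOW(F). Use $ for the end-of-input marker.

FIRST(F): from F->id then we get {id}; from F->then then we get {then}; from F->ε we get {ε}. So FIRST(F) = {ε, id, then}.
FIRST(B): from B->F id F we get {id, then}; from B->then F then B we get {then}; from B->ε we get {ε}. So FIRST(B) = {ε, id, then}.
FIRST(S): from S->then B then S we get {then}; from S->F B we get {ε, id, then}. So FIRST(S) = {ε, id, then}.
FOLLOW(S) includes $ since S is the start symbol.
FOLLOW(S): in S->then B then S, the suffix after S is empty (adds nothing new). Thus FOLLOW(S) = {$}.
FOLLOW(B): in S->then B then S, B is followed by then S with FIRST {then}; in S->F B, the suffix after B is empty, so FOLLOW(B) ⊇ FOLLOW(S) = {$}; in B->then F then B, the suffix after B is empty (adds nothing new). Thus FOLLOW(B) = {$, then}.
FOLLOW(F): in S->F B, F is followed by B with FIRST {ε, id, then}; in S->F B, the suffix after F is nullable, so FOLLOW(F) ⊇ FOLLOW(S) = {$}; in B->F id F (occurrence 1), F is followed by id F with FIRST {id}; in B->F id F (occurrence 2), the suffix after F is empty, so FOLLOW(F) ⊇ FOLLOW(B) = {$, then}; in B->then F then B, F is followed by then B with FIRST {then}. Thus FOLLOW(F) = {$, id, then}.

{$, id, then}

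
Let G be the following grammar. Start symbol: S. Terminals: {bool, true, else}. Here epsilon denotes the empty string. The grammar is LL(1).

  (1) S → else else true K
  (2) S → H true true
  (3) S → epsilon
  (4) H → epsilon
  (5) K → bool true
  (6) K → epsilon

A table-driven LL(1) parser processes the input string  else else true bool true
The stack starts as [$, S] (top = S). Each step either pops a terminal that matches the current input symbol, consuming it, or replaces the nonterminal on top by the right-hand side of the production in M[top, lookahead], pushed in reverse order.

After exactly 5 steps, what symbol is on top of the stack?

bool

     Stack               Input                       Action
  1  $ S                 else else true bool true $  expand S → else else true K
  2  $ K true else else  else else true bool true $  match else
  3  $ K true else       else true bool true $       match else
  4  $ K true            true bool true $            match true
  5  $ K                 bool true $                 expand K → bool true
Stack after step 5: $ true bool (top = bool).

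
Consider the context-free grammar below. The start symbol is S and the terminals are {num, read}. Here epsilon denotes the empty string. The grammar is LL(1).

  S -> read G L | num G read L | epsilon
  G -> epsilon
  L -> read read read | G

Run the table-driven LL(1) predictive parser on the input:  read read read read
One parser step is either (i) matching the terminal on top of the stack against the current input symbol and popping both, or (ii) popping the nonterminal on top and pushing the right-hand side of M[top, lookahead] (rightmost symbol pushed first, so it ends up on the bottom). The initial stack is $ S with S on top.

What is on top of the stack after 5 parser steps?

     Stack             Input                  Action
  1  $ S               read read read read $  expand S -> read G L
  2  $ L G read        read read read read $  match read
  3  $ L G             read read read $       expand G -> epsilon
  4  $ L               read read read $       expand L -> read read read
  5  $ read read read  read read read $       match read
Stack after step 5: $ read read (top = read).

read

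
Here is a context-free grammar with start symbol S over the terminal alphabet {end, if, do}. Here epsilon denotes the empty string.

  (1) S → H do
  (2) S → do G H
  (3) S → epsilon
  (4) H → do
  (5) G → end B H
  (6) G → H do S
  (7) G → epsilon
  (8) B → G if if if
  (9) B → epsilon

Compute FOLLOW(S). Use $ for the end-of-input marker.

{$, do, if}

FIRST(H): from H→do we get {do}. So FIRST(H) = {do}.
FIRST(S): from S→H do we get {do}; from S→do G H we get {do}; from S→epsilon we get {epsilon}. So FIRST(S) = {epsilon, do}.
FIRST(G): from G→end B H we get {end}; from G→H do S we get {do}; from G→epsilon we get {epsilon}. So FIRST(G) = {epsilon, do, end}.
FIRST(B): from B→G if if if we get {do, end, if}; from B→epsilon we get {epsilon}. So FIRST(B) = {epsilon, do, end, if}.
FOLLOW(S) includes $ since S is the start symbol.
FOLLOW(G): in S→do G H, G is followed by H with FIRST {do}; in B→G if if if, G is followed by if if if with FIRST {if}. Thus FOLLOW(G) = {do, if}.
FOLLOW(S): in G→H do S, the suffix after S is empty, so FOLLOW(S) ⊇ FOLLOW(G) = {do, if}. Thus FOLLOW(S) = {$, do, if}.
FOLLOW(H): in S→H do, H is followed by do with FIRST {do}; in S→do G H, the suffix after H is empty, so FOLLOW(H) ⊇ FOLLOW(S) = {$, do, if}; in G→end B H, the suffix after H is empty, so FOLLOW(H) ⊇ FOLLOW(G) = {do, if}; in G→H do S, H is followed by do S with FIRST {do}. Thus FOLLOW(H) = {$, do, if}.
FOLLOW(B): in G→end B H, B is followed by H with FIRST {do}. Thus FOLLOW(B) = {do}.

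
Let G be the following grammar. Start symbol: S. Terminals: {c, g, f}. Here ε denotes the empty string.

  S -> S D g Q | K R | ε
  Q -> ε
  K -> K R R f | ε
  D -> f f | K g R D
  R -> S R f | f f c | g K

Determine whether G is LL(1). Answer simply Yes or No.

No

FIRST(S) = {ε, f, g}
FIRST(Q) = {ε}
FIRST(K) = {ε, f, g}
FIRST(D) = {f, g}
FIRST(R) = {f, g}
FOLLOW(S) = {$, f, g}
FOLLOW(Q) = {$, f, g}
FOLLOW(K) = {$, f, g}
FOLLOW(D) = {g}
FOLLOW(R) = {$, f, g}
Cell M[D, f] receives both D -> f f and D -> K g R D — the grammar is not LL(1).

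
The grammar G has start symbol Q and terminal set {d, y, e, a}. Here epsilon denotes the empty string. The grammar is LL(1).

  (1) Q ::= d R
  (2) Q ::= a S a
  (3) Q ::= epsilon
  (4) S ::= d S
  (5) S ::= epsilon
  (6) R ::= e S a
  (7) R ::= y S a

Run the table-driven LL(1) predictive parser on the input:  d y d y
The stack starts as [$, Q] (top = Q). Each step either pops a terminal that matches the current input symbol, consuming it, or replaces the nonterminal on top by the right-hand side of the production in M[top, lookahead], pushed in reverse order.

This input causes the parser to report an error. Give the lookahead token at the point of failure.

y

step 1: stack=$ Q  input=d y d y $  — expand Q ::= d R
step 2: stack=$ R d  input=d y d y $  — match d
step 3: stack=$ R  input=y d y $  — expand R ::= y S a
step 4: stack=$ a S y  input=y d y $  — match y
step 5: stack=$ a S  input=d y $  — expand S ::= d S
step 6: stack=$ a S d  input=d y $  — match d
step 7: stack=$ a S  input=y $  — error: M[S, y] is empty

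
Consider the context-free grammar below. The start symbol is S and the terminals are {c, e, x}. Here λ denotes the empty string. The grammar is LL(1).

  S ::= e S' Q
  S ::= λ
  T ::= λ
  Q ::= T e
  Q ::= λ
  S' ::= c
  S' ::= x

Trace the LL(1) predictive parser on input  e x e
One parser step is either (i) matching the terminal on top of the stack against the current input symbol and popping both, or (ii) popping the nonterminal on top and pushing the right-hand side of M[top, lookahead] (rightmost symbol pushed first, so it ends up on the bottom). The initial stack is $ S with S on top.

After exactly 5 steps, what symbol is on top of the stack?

     Stack     Input    Action
  1  $ S       e x e $  expand S ::= e S' Q
  2  $ Q S' e  e x e $  match e
  3  $ Q S'    x e $    expand S' ::= x
  4  $ Q x     x e $    match x
  5  $ Q       e $      expand Q ::= T e
Stack after step 5: $ e T (top = T).

T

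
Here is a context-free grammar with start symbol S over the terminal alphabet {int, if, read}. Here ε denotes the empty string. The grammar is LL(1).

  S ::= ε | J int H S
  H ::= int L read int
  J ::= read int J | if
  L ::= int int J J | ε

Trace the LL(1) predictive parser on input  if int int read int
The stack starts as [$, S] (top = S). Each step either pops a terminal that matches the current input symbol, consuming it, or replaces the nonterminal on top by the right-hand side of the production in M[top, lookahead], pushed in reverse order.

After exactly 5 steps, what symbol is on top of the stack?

int

step 1: stack=$ S  input=if int int read int $  — expand S ::= J int H S
step 2: stack=$ S H int J  input=if int int read int $  — expand J ::= if
step 3: stack=$ S H int if  input=if int int read int $  — match if
step 4: stack=$ S H int  input=int int read int $  — match int
step 5: stack=$ S H  input=int read int $  — expand H ::= int L read int
Stack after step 5: $ S int read L int (top = int).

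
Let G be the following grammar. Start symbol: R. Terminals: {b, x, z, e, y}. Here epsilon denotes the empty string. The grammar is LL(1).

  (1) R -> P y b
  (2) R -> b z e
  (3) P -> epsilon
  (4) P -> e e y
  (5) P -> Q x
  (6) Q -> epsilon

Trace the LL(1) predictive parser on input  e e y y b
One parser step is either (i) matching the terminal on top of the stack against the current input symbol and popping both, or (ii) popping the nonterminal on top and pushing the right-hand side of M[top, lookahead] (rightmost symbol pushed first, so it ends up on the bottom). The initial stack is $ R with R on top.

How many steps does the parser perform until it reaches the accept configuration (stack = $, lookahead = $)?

7

     Stack        Input        Action
  1  $ R          e e y y b $  expand R -> P y b
  2  $ b y P      e e y y b $  expand P -> e e y
  3  $ b y y e e  e e y y b $  match e
  4  $ b y y e    e y y b $    match e
  5  $ b y y      y y b $      match y
  6  $ b y        y b $        match y
  7  $ b          b $          match b
Accept reached after 7 steps.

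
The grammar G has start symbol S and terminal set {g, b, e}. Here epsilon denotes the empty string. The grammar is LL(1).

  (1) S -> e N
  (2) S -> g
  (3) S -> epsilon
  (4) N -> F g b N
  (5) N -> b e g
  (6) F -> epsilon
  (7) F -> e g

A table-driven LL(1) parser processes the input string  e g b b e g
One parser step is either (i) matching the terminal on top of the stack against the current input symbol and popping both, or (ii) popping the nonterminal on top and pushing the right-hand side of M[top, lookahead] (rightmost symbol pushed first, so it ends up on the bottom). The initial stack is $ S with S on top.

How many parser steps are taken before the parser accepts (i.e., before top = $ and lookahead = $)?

10

      Stack      Input          Action
   1  $ S        e g b b e g $  expand S -> e N
   2  $ N e      e g b b e g $  match e
   3  $ N        g b b e g $    expand N -> F g b N
   4  $ N b g F  g b b e g $    expand F -> epsilon
   5  $ N b g    g b b e g $    match g
   6  $ N b      b b e g $      match b
   7  $ N        b e g $        expand N -> b e g
   8  $ g e b    b e g $        match b
   9  $ g e      e g $          match e
  10  $ g        g $            match g
Accept reached after 10 steps.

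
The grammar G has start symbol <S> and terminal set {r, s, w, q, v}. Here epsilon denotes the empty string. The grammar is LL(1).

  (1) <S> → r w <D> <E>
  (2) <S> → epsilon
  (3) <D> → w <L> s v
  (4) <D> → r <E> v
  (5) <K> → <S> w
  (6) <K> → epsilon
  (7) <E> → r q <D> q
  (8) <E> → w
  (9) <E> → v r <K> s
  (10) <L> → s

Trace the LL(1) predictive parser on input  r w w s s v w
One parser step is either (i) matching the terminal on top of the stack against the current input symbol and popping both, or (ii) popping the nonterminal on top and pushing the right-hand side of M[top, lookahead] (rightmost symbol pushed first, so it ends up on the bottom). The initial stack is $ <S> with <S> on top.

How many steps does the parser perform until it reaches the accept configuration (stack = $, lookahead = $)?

11

step 1: stack=$ <S>  input=r w w s s v w $  — expand <S> → r w <D> <E>
step 2: stack=$ <E> <D> w r  input=r w w s s v w $  — match r
step 3: stack=$ <E> <D> w  input=w w s s v w $  — match w
step 4: stack=$ <E> <D>  input=w s s v w $  — expand <D> → w <L> s v
step 5: stack=$ <E> v s <L> w  input=w s s v w $  — match w
step 6: stack=$ <E> v s <L>  input=s s v w $  — expand <L> → s
step 7: stack=$ <E> v s s  input=s s v w $  — match s
step 8: stack=$ <E> v s  input=s v w $  — match s
step 9: stack=$ <E> v  input=v w $  — match v
step 10: stack=$ <E>  input=w $  — expand <E> → w
step 11: stack=$ w  input=w $  — match w
Accept reached after 11 steps.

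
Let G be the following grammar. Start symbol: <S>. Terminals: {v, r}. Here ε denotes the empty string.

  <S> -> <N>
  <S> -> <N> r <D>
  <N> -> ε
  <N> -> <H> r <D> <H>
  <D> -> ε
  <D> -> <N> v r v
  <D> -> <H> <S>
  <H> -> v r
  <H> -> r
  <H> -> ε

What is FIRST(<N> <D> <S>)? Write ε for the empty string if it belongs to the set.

FIRST(<H>) = {ε, r, v}
FIRST(<N>) = {ε, r, v}  (via <H> r <D> <H>)
FIRST(<S>) = {ε, r, v}  (via <N>, <N> r <D>)
FIRST(<D>) = {ε, r, v}  (via <N> v r v, <H> <S>)
FIRST(<N> <D> <S>): take FIRST of each symbol in turn, carrying on past any symbol whose FIRST contains ε; result {ε, r, v}.

{ε, r, v}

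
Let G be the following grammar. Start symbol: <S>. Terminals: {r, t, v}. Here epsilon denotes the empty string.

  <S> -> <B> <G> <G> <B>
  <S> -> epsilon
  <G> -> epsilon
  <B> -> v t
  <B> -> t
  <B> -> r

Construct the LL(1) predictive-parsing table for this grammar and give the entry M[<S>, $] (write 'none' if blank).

<S> -> epsilon

FIRST(<G>) = {epsilon}
FIRST(<B>) = {r, t, v}
FIRST(<S>) = {epsilon, r, t, v}  (via <B> <G> <G> <B>)
FOLLOW(<S>) includes $ since <S> is the start symbol.
FOLLOW(<S>): <S> appears on no right-hand side. Thus FOLLOW(<S>) = {$}.
For <S> -> <B> <G> <G> <B>: FIRST(<B> <G> <G> <B>) = {r, t, v}, so it goes in M[<S>, t] for t ∈ {r, t, v}.
For <S> -> epsilon: FIRST(epsilon) = {epsilon}, so it goes in M[<S>, t] for t ∈ {}; since epsilon ∈ FIRST, also for every t ∈ FOLLOW(<S>) = {$}.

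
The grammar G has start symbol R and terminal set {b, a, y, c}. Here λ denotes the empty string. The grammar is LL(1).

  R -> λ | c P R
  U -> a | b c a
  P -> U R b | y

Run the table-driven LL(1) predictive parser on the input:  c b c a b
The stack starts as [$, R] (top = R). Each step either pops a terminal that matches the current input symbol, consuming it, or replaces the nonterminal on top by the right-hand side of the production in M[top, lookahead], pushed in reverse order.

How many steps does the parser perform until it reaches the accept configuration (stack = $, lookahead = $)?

step 1: stack=$ R  input=c b c a b $  — expand R -> c P R
step 2: stack=$ R P c  input=c b c a b $  — match c
step 3: stack=$ R P  input=b c a b $  — expand P -> U R b
step 4: stack=$ R b R U  input=b c a b $  — expand U -> b c a
step 5: stack=$ R b R a c b  input=b c a b $  — match b
step 6: stack=$ R b R a c  input=c a b $  — match c
step 7: stack=$ R b R a  input=a b $  — match a
step 8: stack=$ R b R  input=b $  — expand R -> λ
step 9: stack=$ R b  input=b $  — match b
step 10: stack=$ R  input=$  — expand R -> λ
Accept reached after 10 steps.

10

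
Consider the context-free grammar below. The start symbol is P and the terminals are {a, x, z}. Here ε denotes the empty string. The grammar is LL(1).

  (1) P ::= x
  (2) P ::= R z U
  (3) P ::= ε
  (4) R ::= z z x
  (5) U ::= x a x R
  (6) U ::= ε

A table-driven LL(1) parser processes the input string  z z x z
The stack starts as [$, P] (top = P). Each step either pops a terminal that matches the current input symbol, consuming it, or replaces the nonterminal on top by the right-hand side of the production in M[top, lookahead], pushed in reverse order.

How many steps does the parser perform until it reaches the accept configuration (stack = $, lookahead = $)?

7

     Stack        Input      Action
  1  $ P          z z x z $  expand P ::= R z U
  2  $ U z R      z z x z $  expand R ::= z z x
  3  $ U z x z z  z z x z $  match z
  4  $ U z x z    z x z $    match z
  5  $ U z x      x z $      match x
  6  $ U z        z $        match z
  7  $ U          $          expand U ::= ε
Accept reached after 7 steps.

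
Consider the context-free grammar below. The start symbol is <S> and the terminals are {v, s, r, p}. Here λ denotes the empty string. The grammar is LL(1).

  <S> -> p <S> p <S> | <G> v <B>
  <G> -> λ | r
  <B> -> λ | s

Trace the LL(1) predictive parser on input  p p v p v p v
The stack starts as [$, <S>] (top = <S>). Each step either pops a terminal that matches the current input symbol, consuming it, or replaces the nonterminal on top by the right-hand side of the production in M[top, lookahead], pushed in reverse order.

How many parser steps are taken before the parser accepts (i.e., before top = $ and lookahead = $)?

      Stack                    Input            Action
   1  $ <S>                    p p v p v p v $  expand <S> -> p <S> p <S>
   2  $ <S> p <S> p            p p v p v p v $  match p
   3  $ <S> p <S>              p v p v p v $    expand <S> -> p <S> p <S>
   4  $ <S> p <S> p <S> p      p v p v p v $    match p
   5  $ <S> p <S> p <S>        v p v p v $      expand <S> -> <G> v <B>
   6  $ <S> p <S> p <B> v <G>  v p v p v $      expand <G> -> λ
   7  $ <S> p <S> p <B> v      v p v p v $      match v
   8  $ <S> p <S> p <B>        p v p v $        expand <B> -> λ
   9  $ <S> p <S> p            p v p v $        match p
  10  $ <S> p <S>              v p v $          expand <S> -> <G> v <B>
  11  $ <S> p <B> v <G>        v p v $          expand <G> -> λ
  12  $ <S> p <B> v            v p v $          match v
  13  $ <S> p <B>              p v $            expand <B> -> λ
  14  $ <S> p                  p v $            match p
  15  $ <S>                    v $              expand <S> -> <G> v <B>
  16  $ <B> v <G>              v $              expand <G> -> λ
  17  $ <B> v                  v $              match v
  18  $ <B>                    $                expand <B> -> λ
Accept reached after 18 steps.

18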